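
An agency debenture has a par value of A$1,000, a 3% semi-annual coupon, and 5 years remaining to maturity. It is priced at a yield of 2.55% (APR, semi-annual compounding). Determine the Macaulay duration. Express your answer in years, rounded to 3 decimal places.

Periodic yield y = 0.01275. Discount each cash flow and weight by its period:
  t   CF        PV=CF/(1+0.01275)^t    t·PV
  1        15.00        14.8112        14.8112
  2        15.00        14.6247        29.2494
  3        15.00        14.4406        43.3217
  4        15.00        14.2588        57.0351
  5        15.00        14.0793        70.3963
  6        15.00        13.9020        83.4121
  7        15.00        13.7270        96.0890
  8        15.00        13.5542       108.4334
  9        15.00        13.3835       120.4519
  10    1,015.00       894.2182     8,942.1824
  Σ                  1,020.9994     9,565.3824
Price P = Σ PV = 1,020.9994.
Macaulay duration = Σ(t·PV) / P = 9,565.3824 / 1,020.9994 = 9.36865 half-year periods.
In years: 9.36865 / 2 = 4.68432 years.

4.684 years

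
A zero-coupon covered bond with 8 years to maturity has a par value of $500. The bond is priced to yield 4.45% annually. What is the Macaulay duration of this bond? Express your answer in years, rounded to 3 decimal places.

A zero-coupon bond has a single cash flow at maturity, so its Macaulay duration equals its maturity: 8 years.

8.000 years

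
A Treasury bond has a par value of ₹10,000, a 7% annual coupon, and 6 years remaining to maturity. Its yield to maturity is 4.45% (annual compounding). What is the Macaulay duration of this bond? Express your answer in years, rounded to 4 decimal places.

5.1606 years

Periodic yield y = 0.0445. Discount each cash flow and weight by its year:
  t   CF        PV=CF/(1+0.0445)^t    t·PV
  1       700.00       670.1771       670.1771
  2       700.00       641.6248     1,283.2496
  3       700.00       614.2890     1,842.8669
  4       700.00       588.1177     2,352.4709
  5       700.00       563.0615     2,815.3074
  6    10,700.00     8,240.1119    49,440.6717
  Σ                 11,317.3820    58,404.7436
Price P = Σ PV = 11,317.3820.
Macaulay duration = Σ(t·PV) / P = 58,404.7436 / 11,317.3820 = 5.16062 years.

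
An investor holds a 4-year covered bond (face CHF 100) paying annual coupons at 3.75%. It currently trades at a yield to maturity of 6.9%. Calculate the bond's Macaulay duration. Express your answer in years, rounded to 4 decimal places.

Periodic yield y = 0.069. Discount each cash flow and weight by its year:
  t   CF        PV=CF/(1+0.069)^t    t·PV
  1         3.75         3.5080         3.5080
  2         3.75         3.2815         6.5631
  3         3.75         3.0697         9.2091
  4       103.75        79.4470       317.7878
  Σ                     89.3062       337.0680
Price P = Σ PV = 89.3062.
Macaulay duration = Σ(t·PV) / P = 337.0680 / 89.3062 = 3.77430 years.

3.7743 years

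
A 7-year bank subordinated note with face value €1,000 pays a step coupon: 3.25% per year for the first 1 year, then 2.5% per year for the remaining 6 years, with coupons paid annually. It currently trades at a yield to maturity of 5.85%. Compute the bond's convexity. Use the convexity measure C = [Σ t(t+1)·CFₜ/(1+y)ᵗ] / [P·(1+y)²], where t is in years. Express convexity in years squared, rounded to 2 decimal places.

44.36

With y = 0.0585:
  t   CF        PV=CF/(1+0.0585)^t    t·PV        t(t+1)·PV
  1        32.50        30.7038        30.7038          61.4077
  2        25.00        22.3130        44.6260         133.8781
  3        25.00        21.0798        63.2395         252.9581
  4        25.00        19.9148        79.6593         398.2966
  5        25.00        18.8142        94.0710         564.4259
  6        25.00        17.7744       106.6464         746.5246
  7     1,025.00       688.4745     4,819.3212      38,554.5693
  Σ                    819.0746     5,238.2672      40,712.0603
P = 819.0746.
Convexity = Σ t(t+1)·PV / [P·(1+y)²] = 40,712.0603 / (819.0746 × 1.120422) = 44.36269.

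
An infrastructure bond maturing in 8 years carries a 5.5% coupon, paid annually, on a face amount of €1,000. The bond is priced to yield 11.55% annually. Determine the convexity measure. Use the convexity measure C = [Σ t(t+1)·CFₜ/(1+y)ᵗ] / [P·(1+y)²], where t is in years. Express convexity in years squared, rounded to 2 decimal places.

42.60

With y = 0.1155:
  t   CF        PV=CF/(1+0.1155)^t    t·PV        t(t+1)·PV
  1        55.00        49.3052        49.3052          98.6105
  2        55.00        44.2001        88.4003         265.2008
  3        55.00        39.6236       118.8708         475.4832
  4        55.00        35.5209       142.0837         710.4187
  5        55.00        31.8431       159.2153         955.2918
  6        55.00        28.5460       171.2760       1,198.9319
  7        55.00        25.5903       179.1322       1,433.0578
  8     1,055.00       440.0438     3,520.3500      31,683.1504
  Σ                    694.6730     4,428.6336      36,820.1452
P = 694.6730.
Convexity = Σ t(t+1)·PV / [P·(1+y)²] = 36,820.1452 / (694.6730 × 1.244340) = 42.59571.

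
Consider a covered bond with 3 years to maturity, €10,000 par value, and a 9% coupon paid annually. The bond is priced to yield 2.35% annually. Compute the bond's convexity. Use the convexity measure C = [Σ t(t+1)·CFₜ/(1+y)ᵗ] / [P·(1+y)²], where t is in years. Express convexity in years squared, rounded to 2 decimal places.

With y = 0.0235:
  t   CF        PV=CF/(1+0.0235)^t    t·PV        t(t+1)·PV
  1       900.00       879.3356       879.3356       1,758.6712
  2       900.00       859.1457     1,718.2914       5,154.8741
  3    10,900.00    10,166.3008    30,498.9025     121,995.6100
  Σ                 11,904.7821    33,096.5295     128,909.1554
P = 11,904.7821.
Convexity = Σ t(t+1)·PV / [P·(1+y)²] = 128,909.1554 / (11,904.7821 × 1.047552) = 10.33681.

10.34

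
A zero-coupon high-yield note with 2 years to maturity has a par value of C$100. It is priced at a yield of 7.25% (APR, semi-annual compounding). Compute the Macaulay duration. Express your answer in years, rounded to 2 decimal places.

2.00 years

A zero-coupon bond has a single cash flow at maturity, so its Macaulay duration equals its maturity: 2 years.
(Equivalently: 4 semi-annual periods ÷ 2 = 2 years.)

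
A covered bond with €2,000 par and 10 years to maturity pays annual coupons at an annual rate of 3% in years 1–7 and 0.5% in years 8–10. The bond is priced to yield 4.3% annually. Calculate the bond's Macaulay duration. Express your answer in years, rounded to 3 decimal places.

Periodic yield y = 0.043. Discount each cash flow and weight by its year:
  t   CF        PV=CF/(1+0.043)^t    t·PV
  1        60.00        57.5264        57.5264
  2        60.00        55.1547       110.3094
  3        60.00        52.8808       158.6425
  4        60.00        50.7007       202.8028
  5        60.00        48.6105       243.0523
  6        60.00        46.6064       279.6383
  7        60.00        44.6849       312.7945
  8        10.00         7.1404        57.1236
  9        10.00         6.8461        61.6146
  10    2,010.00     1,319.3286    13,193.2859
  Σ                  1,689.4795    14,676.7903
Price P = Σ PV = 1,689.4795.
Macaulay duration = Σ(t·PV) / P = 14,676.7903 / 1,689.4795 = 8.68717 years.

8.687 years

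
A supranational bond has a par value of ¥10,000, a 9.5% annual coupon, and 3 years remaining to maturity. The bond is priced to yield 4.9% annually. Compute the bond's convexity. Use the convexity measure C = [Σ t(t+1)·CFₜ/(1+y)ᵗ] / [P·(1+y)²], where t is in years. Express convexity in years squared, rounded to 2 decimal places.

With y = 0.049:
  t   CF        PV=CF/(1+0.049)^t    t·PV        t(t+1)·PV
  1       950.00       905.6244       905.6244       1,811.2488
  2       950.00       863.3216     1,726.6433       5,179.9299
  3    10,950.00     9,486.0990    28,458.2971     113,833.1885
  Σ                 11,255.0451    31,090.5648     120,824.3671
P = 11,255.0451.
Convexity = Σ t(t+1)·PV / [P·(1+y)²] = 120,824.3671 / (11,255.0451 × 1.100401) = 9.75565.

9.76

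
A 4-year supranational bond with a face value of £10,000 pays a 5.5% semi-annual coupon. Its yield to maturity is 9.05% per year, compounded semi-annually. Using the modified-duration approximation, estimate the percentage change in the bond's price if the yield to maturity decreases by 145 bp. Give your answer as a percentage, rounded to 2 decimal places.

+5.02%

Periodic yield y = 0.04525. Modified duration first:
  t   CF        PV=CF/(1+0.04525)^t    t·PV
  1       275.00       263.0950       263.0950
  2       275.00       251.7053       503.4106
  3       275.00       240.8087       722.4261
  4       275.00       230.3838       921.5353
  5       275.00       220.4103     1,102.0513
  6       275.00       210.8685     1,265.2108
  7       275.00       201.7397     1,412.1782
  8    10,275.00     7,211.4139    57,691.3109
  Σ                  8,830.4251    63,881.2182
P = 8,830.4251; D_Mac = 7.23422 half-year periods = 3.61711 yrs; D_mod = 3.61711/(1+0.04525) = 3.46052 yrs.
ΔP/P ≈ -D_mod · Δy = -3.46052 × (-0.0145) = +0.050178 = +5.0178%.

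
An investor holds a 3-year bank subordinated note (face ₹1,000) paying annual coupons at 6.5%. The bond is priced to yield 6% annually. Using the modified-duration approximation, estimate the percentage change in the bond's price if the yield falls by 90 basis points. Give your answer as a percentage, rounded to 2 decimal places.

+2.40%

Periodic yield y = 0.06. Modified duration first:
  t   CF        PV=CF/(1+0.06)^t    t·PV
  1        65.00        61.3208        61.3208
  2        65.00        57.8498       115.6995
  3     1,065.00       894.1945     2,682.5836
  Σ                  1,013.3651     2,859.6039
P = 1,013.3651; D_Mac = 2.82189 yrs; D_mod = 2.82189/(1+0.06) = 2.66216 yrs.
ΔP/P ≈ -D_mod · Δy = -2.66216 × (-0.009) = +0.023959 = +2.3959%.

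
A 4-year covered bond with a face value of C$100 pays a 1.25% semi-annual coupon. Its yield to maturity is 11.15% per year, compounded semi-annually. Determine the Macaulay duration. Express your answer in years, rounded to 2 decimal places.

Periodic yield y = 0.05575. Discount each cash flow and weight by its period:
  t   CF        PV=CF/(1+0.05575)^t    t·PV
  1        0.625         0.5920         0.5920
  2        0.625         0.5607         1.1215
  3        0.625         0.5311         1.5934
  4        0.625         0.5031         2.0123
  5        0.625         0.4765         2.3826
  6        0.625         0.4514         2.7081
  7        0.625         0.4275         2.9926
  8      100.625        65.1954       521.5635
  Σ                     68.7377       534.9659
Price P = Σ PV = 68.7377.
Macaulay duration = Σ(t·PV) / P = 534.9659 / 68.7377 = 7.78271 half-year periods.
In years: 7.78271 / 2 = 3.89135 years.

3.89 years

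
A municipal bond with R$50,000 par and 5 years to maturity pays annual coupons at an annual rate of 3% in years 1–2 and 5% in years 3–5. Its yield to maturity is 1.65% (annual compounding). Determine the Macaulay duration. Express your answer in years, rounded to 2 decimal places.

Periodic yield y = 0.0165. Discount each cash flow and weight by its year:
  t   CF        PV=CF/(1+0.0165)^t    t·PV
  1     1,500.00     1,475.6517     1,475.6517
  2     1,500.00     1,451.6987     2,903.3974
  3     2,500.00     2,380.2242     7,140.6725
  4     2,500.00     2,341.5880     9,366.3518
  5    52,500.00    48,375.1571   241,875.7856
  Σ                 56,024.3197   262,761.8591
Price P = Σ PV = 56,024.3197.
Macaulay duration = Σ(t·PV) / P = 262,761.8591 / 56,024.3197 = 4.69014 years.

4.69 years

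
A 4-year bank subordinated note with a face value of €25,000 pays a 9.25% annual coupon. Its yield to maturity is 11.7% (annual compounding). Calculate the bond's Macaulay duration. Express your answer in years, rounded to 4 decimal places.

Periodic yield y = 0.117. Discount each cash flow and weight by its year:
  t   CF        PV=CF/(1+0.117)^t    t·PV
  1     2,312.50     2,070.2775     2,070.2775
  2     2,312.50     1,853.4266     3,706.8532
  3     2,312.50     1,659.2897     4,977.8692
  4    27,312.50    17,544.8137    70,179.2549
  Σ                 23,127.8076    80,934.2548
Price P = Σ PV = 23,127.8076.
Macaulay duration = Σ(t·PV) / P = 80,934.2548 / 23,127.8076 = 3.49943 years.

3.4994 years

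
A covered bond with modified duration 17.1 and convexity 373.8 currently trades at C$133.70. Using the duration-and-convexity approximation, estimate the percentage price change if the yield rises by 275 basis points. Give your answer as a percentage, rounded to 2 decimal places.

-32.89%

Duration effect: -D_mod·Δy = -17.1 × (+0.0275) = -0.470250
Convexity effect: ½·C·(Δy)² = 0.5 × 373.8 × (0.0275)² = +0.141343125
ΔP/P ≈ -0.470250 + 0.141343125 = -0.328906875
= -32.8906875%.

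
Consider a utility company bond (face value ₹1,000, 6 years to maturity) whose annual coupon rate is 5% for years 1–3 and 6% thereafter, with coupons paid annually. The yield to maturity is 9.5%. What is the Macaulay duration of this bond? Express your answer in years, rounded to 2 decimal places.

Periodic yield y = 0.095. Discount each cash flow and weight by its year:
  t   CF        PV=CF/(1+0.095)^t    t·PV
  1        50.00        45.6621        45.6621
  2        50.00        41.7005        83.4011
  3        50.00        38.0827       114.2481
  4        60.00        41.7345       166.9378
  5        60.00        38.1137       190.5683
  6     1,060.00       614.9236     3,689.5415
  Σ                    820.2170     4,290.3589
Price P = Σ PV = 820.2170.
Macaulay duration = Σ(t·PV) / P = 4,290.3589 / 820.2170 = 5.23076 years.

5.23 years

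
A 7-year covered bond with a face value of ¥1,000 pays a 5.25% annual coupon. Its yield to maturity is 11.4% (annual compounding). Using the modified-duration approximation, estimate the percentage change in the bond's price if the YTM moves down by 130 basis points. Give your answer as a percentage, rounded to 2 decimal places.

Periodic yield y = 0.114. Modified duration first:
  t   CF        PV=CF/(1+0.114)^t    t·PV
  1        52.50        47.1275        47.1275
  2        52.50        42.3047        84.6095
  3        52.50        37.9755       113.9266
  4        52.50        34.0893       136.3573
  5        52.50        30.6008       153.0042
  6        52.50        27.4693       164.8160
  7     1,052.50       494.3400     3,460.3801
  Σ                    713.9072     4,160.2212
P = 713.9072; D_Mac = 5.82740 yrs; D_mod = 5.82740/(1+0.114) = 5.23106 yrs.
ΔP/P ≈ -D_mod · Δy = -5.23106 × (-0.013) = +0.068004 = +6.8004%.

+6.80%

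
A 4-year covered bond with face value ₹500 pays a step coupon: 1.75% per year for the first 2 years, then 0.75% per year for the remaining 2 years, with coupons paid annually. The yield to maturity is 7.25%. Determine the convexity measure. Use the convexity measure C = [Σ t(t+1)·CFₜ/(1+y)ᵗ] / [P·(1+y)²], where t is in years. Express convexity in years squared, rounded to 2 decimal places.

16.78

With y = 0.0725:
  t   CF        PV=CF/(1+0.0725)^t    t·PV        t(t+1)·PV
  1         8.75         8.1585         8.1585          16.3170
  2         8.75         7.6070        15.2140          45.6420
  3         3.75         3.0398         9.1193          36.4771
  4       503.75       380.7377     1,522.9507       7,614.7535
  Σ                    399.5429     1,555.4425       7,713.1897
P = 399.5429.
Convexity = Σ t(t+1)·PV / [P·(1+y)²] = 7,713.1897 / (399.5429 × 1.150256) = 16.78325.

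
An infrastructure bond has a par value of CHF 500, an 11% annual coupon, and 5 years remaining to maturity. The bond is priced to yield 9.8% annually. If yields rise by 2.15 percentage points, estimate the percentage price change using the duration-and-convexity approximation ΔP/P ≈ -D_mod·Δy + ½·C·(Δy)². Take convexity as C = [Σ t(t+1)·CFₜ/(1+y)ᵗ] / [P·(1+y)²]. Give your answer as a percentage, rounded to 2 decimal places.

With y = 0.098:
  t   CF        PV=CF/(1+0.098)^t    t·PV        t(t+1)·PV
  1        55.00        50.0911        50.0911         100.1821
  2        55.00        45.6203        91.2406         273.7217
  3        55.00        41.5485       124.6456         498.5824
  4        55.00        37.8402       151.3608         756.8038
  5       555.00       347.7613     1,738.8066      10,432.8398
  Σ                    522.8614     2,156.1446      12,062.1298
P = 522.8614; D_Mac = 4.12374 yrs; D_mod = 3.75568 yrs; C = 19.13519.
Duration effect: -3.75568 × (+0.0215) = -0.080747
Convexity effect: 0.5 × 19.13519 × (0.0215)² = +0.0044226
ΔP/P ≈ -0.080747 + 0.0044226 = -0.076325 = -7.6325%.

-7.63%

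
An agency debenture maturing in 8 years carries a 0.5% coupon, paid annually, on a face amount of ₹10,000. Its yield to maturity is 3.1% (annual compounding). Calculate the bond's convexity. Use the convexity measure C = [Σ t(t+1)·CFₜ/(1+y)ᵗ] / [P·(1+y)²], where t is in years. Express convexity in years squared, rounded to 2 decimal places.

With y = 0.031:
  t   CF        PV=CF/(1+0.031)^t    t·PV        t(t+1)·PV
  1        50.00        48.4966        48.4966          96.9932
  2        50.00        47.0384        94.0768         282.2305
  3        50.00        45.6241       136.8722         547.4888
  4        50.00        44.2522       177.0090         885.0450
  5        50.00        42.9217       214.6084       1,287.6503
  6        50.00        41.6311       249.7867       1,748.5067
  7        50.00        40.3794       282.6555       2,261.2437
  8    10,050.00     7,872.2112    62,977.6900     566,799.2096
  Σ                  8,182.5547    64,181.1951     573,908.3678
P = 8,182.5547.
Convexity = Σ t(t+1)·PV / [P·(1+y)²] = 573,908.3678 / (8,182.5547 × 1.062961) = 65.98365.

65.98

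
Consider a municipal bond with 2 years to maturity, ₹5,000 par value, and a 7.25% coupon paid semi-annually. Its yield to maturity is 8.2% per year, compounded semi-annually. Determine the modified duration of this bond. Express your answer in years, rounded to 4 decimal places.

1.8218 years

Periodic yield y = 0.041. First find Macaulay duration:
  t   CF        PV=CF/(1+0.041)^t    t·PV
  1       181.25       174.1114       174.1114
  2       181.25       167.2540       334.5080
  3       181.25       160.6667       482.0000
  4     5,181.25     4,411.9606    17,647.8426
  Σ                  4,913.9928    18,638.4621
P = 4,913.9928; Macaulay duration = 18,638.4621 / 4,913.9928 = 3.79294 half-year periods = 1.89647 years.
Modified duration = D_Mac / (1 + y) = 1.89647 / 1.041 = 1.82178 years.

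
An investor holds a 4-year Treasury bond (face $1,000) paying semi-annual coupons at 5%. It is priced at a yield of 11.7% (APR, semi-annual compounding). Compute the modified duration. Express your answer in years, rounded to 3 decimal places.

3.425 years

Periodic yield y = 0.0585. First find Macaulay duration:
  t   CF        PV=CF/(1+0.0585)^t    t·PV
  1        25.00        23.6183        23.6183
  2        25.00        22.3130        44.6260
  3        25.00        21.0798        63.2395
  4        25.00        19.9148        79.6593
  5        25.00        18.8142        94.0710
  6        25.00        17.7744       106.6464
  7        25.00        16.7921       117.5444
  8     1,025.00       650.4246     5,203.3969
  Σ                    790.7313     5,732.8019
P = 790.7313; Macaulay duration = 5,732.8019 / 790.7313 = 7.25000 half-year periods = 3.62500 years.
Modified duration = D_Mac / (1 + y) = 3.62500 / 1.0585 = 3.42466 years.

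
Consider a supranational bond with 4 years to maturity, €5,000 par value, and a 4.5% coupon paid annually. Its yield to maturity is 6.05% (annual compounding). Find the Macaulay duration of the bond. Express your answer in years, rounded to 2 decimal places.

Periodic yield y = 0.0605. Discount each cash flow and weight by its year:
  t   CF        PV=CF/(1+0.0605)^t    t·PV
  1       225.00       212.1641       212.1641
  2       225.00       200.0604       400.1208
  3       225.00       188.6473       565.9418
  4     5,225.00     4,130.8897    16,523.5590
  Σ                  4,731.7615    17,701.7857
Price P = Σ PV = 4,731.7615.
Macaulay duration = Σ(t·PV) / P = 17,701.7857 / 4,731.7615 = 3.74106 years.

3.74 years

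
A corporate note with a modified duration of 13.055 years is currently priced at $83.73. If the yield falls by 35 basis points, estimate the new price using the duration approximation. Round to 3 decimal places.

$87.556

Duration approximation: ΔP/P ≈ -D_mod · Δy = -13.055 × (-0.0035) = +0.0456925.
New price ≈ 83.73 × (1 + 0.0456925) = 87.555833025.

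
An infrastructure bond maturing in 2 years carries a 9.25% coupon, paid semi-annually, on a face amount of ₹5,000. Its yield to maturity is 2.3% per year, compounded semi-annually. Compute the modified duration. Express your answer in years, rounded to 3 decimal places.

Periodic yield y = 0.0115. First find Macaulay duration:
  t   CF        PV=CF/(1+0.0115)^t    t·PV
  1       231.25       228.6209       228.6209
  2       231.25       226.0216       452.0432
  3       231.25       223.4519       670.3557
  4     5,231.25     4,997.3749    19,989.4994
  Σ                  5,675.4692    21,340.5192
P = 5,675.4692; Macaulay duration = 21,340.5192 / 5,675.4692 = 3.76013 half-year periods = 1.88007 years.
Modified duration = D_Mac / (1 + y) = 1.88007 / 1.0115 = 1.85869 years.

1.859 years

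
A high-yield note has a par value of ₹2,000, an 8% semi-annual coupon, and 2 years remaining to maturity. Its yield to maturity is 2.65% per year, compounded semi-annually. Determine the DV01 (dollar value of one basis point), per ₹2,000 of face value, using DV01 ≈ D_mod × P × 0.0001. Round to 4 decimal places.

Periodic yield y = 0.01325.
  t   CF        PV=CF/(1+0.01325)^t    t·PV
  1        80.00        78.9539        78.9539
  2        80.00        77.9214       155.8428
  3        80.00        76.9024       230.7073
  4     2,080.00     1,973.3171     7,893.2685
  Σ                  2,207.0948     8,358.7725
P = 2,207.0948; D_Mac = 3.78723 half-year periods = 1.89361 yrs; D_mod = 1.86885 yrs.
DV01 ≈ 1.86885 × 2,207.0948 × 0.0001 = 0.412473.

₹0.4125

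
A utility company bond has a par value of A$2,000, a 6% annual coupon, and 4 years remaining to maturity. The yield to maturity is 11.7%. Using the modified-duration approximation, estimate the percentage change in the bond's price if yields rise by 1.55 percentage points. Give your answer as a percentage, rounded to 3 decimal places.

Periodic yield y = 0.117. Modified duration first:
  t   CF        PV=CF/(1+0.117)^t    t·PV
  1       120.00       107.4306       107.4306
  2       120.00        96.1778       192.3556
  3       120.00        86.1037       258.3110
  4     2,120.00     1,361.8309     5,447.3234
  Σ                  1,651.5430     6,005.4207
P = 1,651.5430; D_Mac = 3.63625 yrs; D_mod = 3.63625/(1+0.117) = 3.25537 yrs.
ΔP/P ≈ -D_mod · Δy = -3.25537 × (+0.0155) = -0.050458 = -5.0458%.

-5.046%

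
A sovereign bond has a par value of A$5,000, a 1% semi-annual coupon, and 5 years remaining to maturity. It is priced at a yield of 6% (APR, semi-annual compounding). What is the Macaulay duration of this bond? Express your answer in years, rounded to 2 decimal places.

Periodic yield y = 0.03. Discount each cash flow and weight by its period:
  t   CF        PV=CF/(1+0.03)^t    t·PV
  1        25.00        24.2718        24.2718
  2        25.00        23.5649        47.1298
  3        25.00        22.8785        68.6356
  4        25.00        22.2122        88.8487
  5        25.00        21.5652       107.8261
  6        25.00        20.9371       125.6226
  7        25.00        20.3273       142.2910
  8        25.00        19.7352       157.8818
  9        25.00        19.1604       172.4438
  10    5,025.00     3,739.0719    37,390.7192
  Σ                  3,933.7246    38,325.6706
Price P = Σ PV = 3,933.7246.
Macaulay duration = Σ(t·PV) / P = 38,325.6706 / 3,933.7246 = 9.74285 half-year periods.
In years: 9.74285 / 2 = 4.87142 years.

4.87 years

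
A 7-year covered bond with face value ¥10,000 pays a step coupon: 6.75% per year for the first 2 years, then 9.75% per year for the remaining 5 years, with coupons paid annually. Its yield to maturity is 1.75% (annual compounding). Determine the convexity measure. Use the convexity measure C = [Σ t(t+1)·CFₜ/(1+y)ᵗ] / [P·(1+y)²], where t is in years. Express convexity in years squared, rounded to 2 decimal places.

With y = 0.0175:
  t   CF        PV=CF/(1+0.0175)^t    t·PV        t(t+1)·PV
  1       675.00       663.3907       663.3907       1,326.7813
  2       675.00       651.9810     1,303.9620       3,911.8860
  3       975.00       925.5531     2,776.6594      11,106.6378
  4       975.00       909.6345     3,638.5382      18,192.6909
  5       975.00       893.9897     4,469.9486      26,819.6917
  6       975.00       878.6140     5,271.6839      36,901.7871
  7    10,975.00     9,719.9404    68,039.5831     544,316.6645
  Σ                 14,643.1035    86,163.7658     642,576.1392
P = 14,643.1035.
Convexity = Σ t(t+1)·PV / [P·(1+y)²] = 642,576.1392 / (14,643.1035 × 1.035306) = 42.38602.

42.39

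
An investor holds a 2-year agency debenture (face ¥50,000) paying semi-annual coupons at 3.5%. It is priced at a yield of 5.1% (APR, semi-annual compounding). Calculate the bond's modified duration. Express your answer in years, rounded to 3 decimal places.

Periodic yield y = 0.0255. First find Macaulay duration:
  t   CF        PV=CF/(1+0.0255)^t    t·PV
  1       875.00       853.2423       853.2423
  2       875.00       832.0257     1,664.0513
  3       875.00       811.3366     2,434.0098
  4    50,875.00    46,000.4164   184,001.6658
  Σ                 48,497.0210   188,952.9692
P = 48,497.0210; Macaulay duration = 188,952.9692 / 48,497.0210 = 3.89618 half-year periods = 1.94809 years.
Modified duration = D_Mac / (1 + y) = 1.94809 / 1.0255 = 1.89965 years.

1.900 years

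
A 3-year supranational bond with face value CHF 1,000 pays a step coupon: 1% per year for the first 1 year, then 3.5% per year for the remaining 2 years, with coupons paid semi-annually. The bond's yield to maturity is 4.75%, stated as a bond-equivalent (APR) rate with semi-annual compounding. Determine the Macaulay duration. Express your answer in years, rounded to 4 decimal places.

2.9257 years

Periodic yield y = 0.02375. Discount each cash flow and weight by its period:
  t   CF        PV=CF/(1+0.02375)^t    t·PV
  1         5.00         4.8840         4.8840
  2         5.00         4.7707         9.5414
  3        17.50        16.3101        48.9303
  4        17.50        15.9317        63.7268
  5        17.50        15.5621        77.8105
  6     1,017.50       883.8345     5,303.0067
  Σ                    941.2931     5,507.8998
Price P = Σ PV = 941.2931.
Macaulay duration = Σ(t·PV) / P = 5,507.8998 / 941.2931 = 5.85142 half-year periods.
In years: 5.85142 / 2 = 2.92571 years.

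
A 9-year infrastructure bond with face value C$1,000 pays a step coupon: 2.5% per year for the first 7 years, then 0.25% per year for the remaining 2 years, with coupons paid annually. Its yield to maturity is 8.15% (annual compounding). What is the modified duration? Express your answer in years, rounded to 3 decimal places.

7.304 years

Periodic yield y = 0.0815. First find Macaulay duration:
  t   CF        PV=CF/(1+0.0815)^t    t·PV
  1        25.00        23.1160        23.1160
  2        25.00        21.3741        42.7481
  3        25.00        19.7633        59.2900
  4        25.00        18.2740        73.0960
  5        25.00        16.8969        84.4846
  6        25.00        15.6236        93.7415
  7        25.00        14.4462       101.1236
  8         2.50         1.3358        10.6861
  9     1,002.50       495.2742     4,457.4674
  Σ                    626.1041     4,945.7534
P = 626.1041; Macaulay duration = 4,945.7534 / 626.1041 = 7.89925 years.
Modified duration = D_Mac / (1 + y) = 7.89925 / 1.0815 = 7.30398 years.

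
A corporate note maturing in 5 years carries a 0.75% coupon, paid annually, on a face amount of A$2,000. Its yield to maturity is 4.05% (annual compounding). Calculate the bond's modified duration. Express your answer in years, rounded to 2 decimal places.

Periodic yield y = 0.0405. First find Macaulay duration:
  t   CF        PV=CF/(1+0.0405)^t    t·PV
  1        15.00        14.4161        14.4161
  2        15.00        13.8550        27.7100
  3        15.00        13.3157        39.9472
  4        15.00        12.7974        51.1897
  5     2,015.00     1,652.2076     8,261.0382
  Σ                  1,706.5920     8,394.3013
P = 1,706.5920; Macaulay duration = 8,394.3013 / 1,706.5920 = 4.91875 years.
Modified duration = D_Mac / (1 + y) = 4.91875 / 1.0405 = 4.72730 years.

4.73 years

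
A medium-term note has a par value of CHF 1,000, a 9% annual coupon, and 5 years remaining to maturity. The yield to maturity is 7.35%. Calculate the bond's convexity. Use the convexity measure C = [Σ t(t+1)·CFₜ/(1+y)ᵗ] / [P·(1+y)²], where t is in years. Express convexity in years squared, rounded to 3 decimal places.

With y = 0.0735:
  t   CF        PV=CF/(1+0.0735)^t    t·PV        t(t+1)·PV
  1        90.00        83.8379        83.8379         167.6758
  2        90.00        78.0977       156.1955         468.5864
  3        90.00        72.7506       218.2517         873.0068
  4        90.00        67.7695       271.0780       1,355.3901
  5     1,090.00       764.5682     3,822.8412      22,937.0472
  Σ                  1,067.0240     4,552.2043      25,801.7063
P = 1,067.0240.
Convexity = Σ t(t+1)·PV / [P·(1+y)²] = 25,801.7063 / (1,067.0240 × 1.152402) = 20.98312.

20.983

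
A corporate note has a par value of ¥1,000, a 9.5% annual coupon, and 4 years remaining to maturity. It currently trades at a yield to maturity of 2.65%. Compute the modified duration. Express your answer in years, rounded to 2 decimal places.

Periodic yield y = 0.0265. First find Macaulay duration:
  t   CF        PV=CF/(1+0.0265)^t    t·PV
  1        95.00        92.5475        92.5475
  2        95.00        90.1583       180.3166
  3        95.00        87.8308       263.4923
  4     1,095.00       986.2302     3,944.9209
  Σ                  1,256.7668     4,481.2773
P = 1,256.7668; Macaulay duration = 4,481.2773 / 1,256.7668 = 3.56572 years.
Modified duration = D_Mac / (1 + y) = 3.56572 / 1.0265 = 3.47367 years.

3.47 years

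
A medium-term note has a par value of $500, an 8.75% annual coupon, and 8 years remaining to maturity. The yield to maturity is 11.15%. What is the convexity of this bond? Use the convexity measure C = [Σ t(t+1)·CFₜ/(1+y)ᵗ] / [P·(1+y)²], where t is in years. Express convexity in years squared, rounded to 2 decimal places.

38.70

With y = 0.1115:
  t   CF        PV=CF/(1+0.1115)^t    t·PV        t(t+1)·PV
  1        43.75        39.3612        39.3612          78.7224
  2        43.75        35.4127        70.8254         212.4762
  3        43.75        31.8603        95.5809         382.3234
  4        43.75        28.6642       114.6569         573.2845
  5        43.75        25.7888       128.9439         773.6633
  6        43.75        23.2018       139.2107         974.4746
  7        43.75        20.8743       146.1201       1,168.9604
  8       543.75       233.4122     1,867.2975      16,805.6777
  Σ                    438.5755     2,601.9965      20,969.5826
P = 438.5755.
Convexity = Σ t(t+1)·PV / [P·(1+y)²] = 20,969.5826 / (438.5755 × 1.235432) = 38.70139.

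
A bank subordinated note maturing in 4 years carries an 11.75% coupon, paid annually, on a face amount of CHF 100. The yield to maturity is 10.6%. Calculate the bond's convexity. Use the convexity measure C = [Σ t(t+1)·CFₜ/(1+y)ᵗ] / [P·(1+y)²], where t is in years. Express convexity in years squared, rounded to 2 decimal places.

With y = 0.106:
  t   CF        PV=CF/(1+0.106)^t    t·PV        t(t+1)·PV
  1        11.75        10.6239        10.6239          21.2477
  2        11.75         9.6057        19.2113          57.6340
  3        11.75         8.6851        26.0552         104.2206
  4       111.75        74.6839       298.7356       1,493.6781
  Σ                    103.5985       354.6260       1,676.7805
P = 103.5985.
Convexity = Σ t(t+1)·PV / [P·(1+y)²] = 1,676.7805 / (103.5985 × 1.223236) = 13.23160.

13.23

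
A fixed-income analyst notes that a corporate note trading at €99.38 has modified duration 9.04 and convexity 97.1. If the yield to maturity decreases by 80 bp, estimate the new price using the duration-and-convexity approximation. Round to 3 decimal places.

€106.876

Duration effect: -D_mod·Δy = -9.04 × (-0.008) = +0.072320
Convexity effect: ½·C·(Δy)² = 0.5 × 97.1 × (-0.008)² = +0.0031072
ΔP/P ≈ +0.072320 + 0.0031072 = +0.0754272
New price ≈ 99.38 × (1 + 0.0754272) = 106.875955136.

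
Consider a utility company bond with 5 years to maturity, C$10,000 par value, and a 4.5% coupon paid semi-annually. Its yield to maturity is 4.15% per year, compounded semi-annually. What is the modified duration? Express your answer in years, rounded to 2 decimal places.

Periodic yield y = 0.02075. First find Macaulay duration:
  t   CF        PV=CF/(1+0.02075)^t    t·PV
  1       225.00       220.4262       220.4262
  2       225.00       215.9453       431.8906
  3       225.00       211.5555       634.6665
  4       225.00       207.2550       829.0199
  5       225.00       203.0419     1,015.2093
  6       225.00       198.9144     1,193.4863
  7       225.00       194.8708     1,364.0957
  8       225.00       190.9094     1,527.2755
  9       225.00       187.0286     1,683.2574
  10   10,225.00     8,326.6331    83,266.3314
  Σ                 10,156.5802    92,165.6588
P = 10,156.5802; Macaulay duration = 92,165.6588 / 10,156.5802 = 9.07448 half-year periods = 4.53724 years.
Modified duration = D_Mac / (1 + y) = 4.53724 / 1.02075 = 4.44500 years.

4.45 years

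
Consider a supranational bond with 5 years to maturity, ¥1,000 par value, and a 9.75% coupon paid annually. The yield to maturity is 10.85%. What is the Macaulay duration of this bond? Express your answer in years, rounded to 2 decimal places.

Periodic yield y = 0.1085. Discount each cash flow and weight by its year:
  t   CF        PV=CF/(1+0.1085)^t    t·PV
  1        97.50        87.9567        87.9567
  2        97.50        79.3475       158.6950
  3        97.50        71.5810       214.7429
  4        97.50        64.5746       258.2985
  5     1,097.50       655.7315     3,278.6575
  Σ                    959.1913     3,998.3505
Price P = Σ PV = 959.1913.
Macaulay duration = Σ(t·PV) / P = 3,998.3505 / 959.1913 = 4.16846 years.

4.17 years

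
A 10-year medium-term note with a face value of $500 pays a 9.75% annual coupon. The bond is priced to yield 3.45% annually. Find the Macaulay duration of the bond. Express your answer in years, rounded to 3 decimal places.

7.453 years

Periodic yield y = 0.0345. Discount each cash flow and weight by its year:
  t   CF        PV=CF/(1+0.0345)^t    t·PV
  1        48.75        47.1242        47.1242
  2        48.75        45.5526        91.1053
  3        48.75        44.0335       132.1005
  4        48.75        42.5650       170.2600
  5        48.75        41.1455       205.7274
  6        48.75        39.7733       238.6398
  7        48.75        38.4469       269.1282
  8        48.75        37.1647       297.3176
  9        48.75        35.9253       323.3275
  10      548.75       390.9035     3,909.0352
  Σ                    762.6345     5,683.7658
Price P = Σ PV = 762.6345.
Macaulay duration = Σ(t·PV) / P = 5,683.7658 / 762.6345 = 7.45280 years.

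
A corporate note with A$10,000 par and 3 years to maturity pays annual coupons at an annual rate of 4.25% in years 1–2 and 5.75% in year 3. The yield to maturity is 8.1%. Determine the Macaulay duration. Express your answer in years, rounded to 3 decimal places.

Periodic yield y = 0.081. Discount each cash flow and weight by its year:
  t   CF        PV=CF/(1+0.081)^t    t·PV
  1       425.00       393.1545       393.1545
  2       425.00       363.6952       727.3904
  3    10,575.00     8,371.5002    25,114.5007
  Σ                  9,128.3499    26,235.0456
Price P = Σ PV = 9,128.3499.
Macaulay duration = Σ(t·PV) / P = 26,235.0456 / 9,128.3499 = 2.87402 years.

2.874 years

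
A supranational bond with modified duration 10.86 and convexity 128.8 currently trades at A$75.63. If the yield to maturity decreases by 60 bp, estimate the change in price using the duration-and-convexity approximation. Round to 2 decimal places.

+A$5.10

Duration effect: -D_mod·Δy = -10.86 × (-0.006) = +0.065160
Convexity effect: ½·C·(Δy)² = 0.5 × 128.8 × (-0.006)² = +0.0023184
ΔP/P ≈ +0.065160 + 0.0023184 = +0.0674784
ΔP ≈ 75.63 × (+0.0674784) = +5.103391392.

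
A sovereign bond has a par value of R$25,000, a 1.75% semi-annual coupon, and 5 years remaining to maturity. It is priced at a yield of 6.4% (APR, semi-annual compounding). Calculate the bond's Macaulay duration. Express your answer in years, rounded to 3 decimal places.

Periodic yield y = 0.032. Discount each cash flow and weight by its period:
  t   CF        PV=CF/(1+0.032)^t    t·PV
  1       218.75       211.9671       211.9671
  2       218.75       205.3944       410.7889
  3       218.75       199.0256       597.0768
  4       218.75       192.8543       771.4171
  5       218.75       186.8743       934.3715
  6       218.75       181.0797     1,086.4785
  7       218.75       175.4649     1,228.2541
  8       218.75       170.0241     1,360.1928
  9       218.75       164.7520     1,482.7683
  10   25,218.75    18,404.6085   184,046.0849
  Σ                 20,092.0449   192,129.4000
Price P = Σ PV = 20,092.0449.
Macaulay duration = Σ(t·PV) / P = 192,129.4000 / 20,092.0449 = 9.56246 half-year periods.
In years: 9.56246 / 2 = 4.78123 years.

4.781 years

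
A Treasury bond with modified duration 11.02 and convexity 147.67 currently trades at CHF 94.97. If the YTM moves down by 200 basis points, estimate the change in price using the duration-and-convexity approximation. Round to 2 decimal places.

+CHF 23.74

Duration effect: -D_mod·Δy = -11.02 × (-0.02) = +0.220400
Convexity effect: ½·C·(Δy)² = 0.5 × 147.67 × (-0.02)² = +0.0295340
ΔP/P ≈ +0.220400 + 0.0295340 = +0.249934
ΔP ≈ 94.97 × (+0.249934) = +23.73623198.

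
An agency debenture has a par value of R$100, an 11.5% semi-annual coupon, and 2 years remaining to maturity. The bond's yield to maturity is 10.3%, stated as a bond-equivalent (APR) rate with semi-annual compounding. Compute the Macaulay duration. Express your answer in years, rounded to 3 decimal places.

Periodic yield y = 0.0515. Discount each cash flow and weight by its period:
  t   CF        PV=CF/(1+0.0515)^t    t·PV
  1         5.75         5.4684         5.4684
  2         5.75         5.2006        10.4011
  3         5.75         4.9458        14.8375
  4       105.75        86.5054       346.0216
  Σ                    102.1202       376.7286
Price P = Σ PV = 102.1202.
Macaulay duration = Σ(t·PV) / P = 376.7286 / 102.1202 = 3.68907 half-year periods.
In years: 3.68907 / 2 = 1.84454 years.

1.845 years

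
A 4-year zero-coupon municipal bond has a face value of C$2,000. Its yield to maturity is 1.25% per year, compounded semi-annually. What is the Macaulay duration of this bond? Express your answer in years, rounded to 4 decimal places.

A zero-coupon bond has a single cash flow at maturity, so its Macaulay duration equals its maturity: 4 years.
(Equivalently: 8 semi-annual periods ÷ 2 = 4 years.)

4.0000 years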